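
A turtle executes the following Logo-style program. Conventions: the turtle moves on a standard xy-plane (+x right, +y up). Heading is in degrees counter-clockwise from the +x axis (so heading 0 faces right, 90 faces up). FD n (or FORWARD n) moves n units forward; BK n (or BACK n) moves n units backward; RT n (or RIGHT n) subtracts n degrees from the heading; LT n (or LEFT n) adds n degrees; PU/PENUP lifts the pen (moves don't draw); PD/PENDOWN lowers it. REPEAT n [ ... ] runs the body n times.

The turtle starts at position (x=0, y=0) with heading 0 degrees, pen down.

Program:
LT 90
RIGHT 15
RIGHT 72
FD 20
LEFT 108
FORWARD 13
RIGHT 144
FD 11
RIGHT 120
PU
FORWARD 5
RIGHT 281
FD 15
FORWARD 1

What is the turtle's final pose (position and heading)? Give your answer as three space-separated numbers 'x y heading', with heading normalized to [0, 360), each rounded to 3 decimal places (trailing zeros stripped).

Answer: 24.494 -10.458 286

Derivation:
Executing turtle program step by step:
Start: pos=(0,0), heading=0, pen down
LT 90: heading 0 -> 90
RT 15: heading 90 -> 75
RT 72: heading 75 -> 3
FD 20: (0,0) -> (19.973,1.047) [heading=3, draw]
LT 108: heading 3 -> 111
FD 13: (19.973,1.047) -> (15.314,13.183) [heading=111, draw]
RT 144: heading 111 -> 327
FD 11: (15.314,13.183) -> (24.539,7.192) [heading=327, draw]
RT 120: heading 327 -> 207
PU: pen up
FD 5: (24.539,7.192) -> (20.084,4.922) [heading=207, move]
RT 281: heading 207 -> 286
FD 15: (20.084,4.922) -> (24.219,-9.497) [heading=286, move]
FD 1: (24.219,-9.497) -> (24.494,-10.458) [heading=286, move]
Final: pos=(24.494,-10.458), heading=286, 3 segment(s) drawn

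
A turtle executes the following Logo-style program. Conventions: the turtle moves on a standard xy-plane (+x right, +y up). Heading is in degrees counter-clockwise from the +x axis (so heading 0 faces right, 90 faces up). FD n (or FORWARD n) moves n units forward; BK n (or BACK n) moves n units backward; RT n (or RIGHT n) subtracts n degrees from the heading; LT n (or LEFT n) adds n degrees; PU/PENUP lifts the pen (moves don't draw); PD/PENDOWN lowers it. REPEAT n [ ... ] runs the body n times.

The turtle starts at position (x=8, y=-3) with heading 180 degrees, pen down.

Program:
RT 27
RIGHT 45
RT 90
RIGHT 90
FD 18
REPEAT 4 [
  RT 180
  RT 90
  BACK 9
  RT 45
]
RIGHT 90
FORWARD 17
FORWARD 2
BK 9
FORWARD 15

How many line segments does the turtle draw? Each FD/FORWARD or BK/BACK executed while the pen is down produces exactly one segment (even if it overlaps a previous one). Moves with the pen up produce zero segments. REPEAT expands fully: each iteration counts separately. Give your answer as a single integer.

Executing turtle program step by step:
Start: pos=(8,-3), heading=180, pen down
RT 27: heading 180 -> 153
RT 45: heading 153 -> 108
RT 90: heading 108 -> 18
RT 90: heading 18 -> 288
FD 18: (8,-3) -> (13.562,-20.119) [heading=288, draw]
REPEAT 4 [
  -- iteration 1/4 --
  RT 180: heading 288 -> 108
  RT 90: heading 108 -> 18
  BK 9: (13.562,-20.119) -> (5.003,-22.9) [heading=18, draw]
  RT 45: heading 18 -> 333
  -- iteration 2/4 --
  RT 180: heading 333 -> 153
  RT 90: heading 153 -> 63
  BK 9: (5.003,-22.9) -> (0.917,-30.919) [heading=63, draw]
  RT 45: heading 63 -> 18
  -- iteration 3/4 --
  RT 180: heading 18 -> 198
  RT 90: heading 198 -> 108
  BK 9: (0.917,-30.919) -> (3.698,-39.479) [heading=108, draw]
  RT 45: heading 108 -> 63
  -- iteration 4/4 --
  RT 180: heading 63 -> 243
  RT 90: heading 243 -> 153
  BK 9: (3.698,-39.479) -> (11.717,-43.565) [heading=153, draw]
  RT 45: heading 153 -> 108
]
RT 90: heading 108 -> 18
FD 17: (11.717,-43.565) -> (27.885,-38.311) [heading=18, draw]
FD 2: (27.885,-38.311) -> (29.787,-37.693) [heading=18, draw]
BK 9: (29.787,-37.693) -> (21.228,-40.474) [heading=18, draw]
FD 15: (21.228,-40.474) -> (35.494,-35.839) [heading=18, draw]
Final: pos=(35.494,-35.839), heading=18, 9 segment(s) drawn
Segments drawn: 9

Answer: 9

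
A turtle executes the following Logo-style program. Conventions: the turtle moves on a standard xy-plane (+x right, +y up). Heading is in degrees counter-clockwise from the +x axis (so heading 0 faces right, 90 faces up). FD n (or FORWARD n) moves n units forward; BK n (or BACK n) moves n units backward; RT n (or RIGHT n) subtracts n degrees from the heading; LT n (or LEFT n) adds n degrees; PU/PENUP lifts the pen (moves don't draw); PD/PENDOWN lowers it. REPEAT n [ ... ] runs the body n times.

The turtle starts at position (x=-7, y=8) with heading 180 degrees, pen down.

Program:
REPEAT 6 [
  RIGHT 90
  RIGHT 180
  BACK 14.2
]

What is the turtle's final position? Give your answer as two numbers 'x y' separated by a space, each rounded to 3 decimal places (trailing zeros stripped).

Executing turtle program step by step:
Start: pos=(-7,8), heading=180, pen down
REPEAT 6 [
  -- iteration 1/6 --
  RT 90: heading 180 -> 90
  RT 180: heading 90 -> 270
  BK 14.2: (-7,8) -> (-7,22.2) [heading=270, draw]
  -- iteration 2/6 --
  RT 90: heading 270 -> 180
  RT 180: heading 180 -> 0
  BK 14.2: (-7,22.2) -> (-21.2,22.2) [heading=0, draw]
  -- iteration 3/6 --
  RT 90: heading 0 -> 270
  RT 180: heading 270 -> 90
  BK 14.2: (-21.2,22.2) -> (-21.2,8) [heading=90, draw]
  -- iteration 4/6 --
  RT 90: heading 90 -> 0
  RT 180: heading 0 -> 180
  BK 14.2: (-21.2,8) -> (-7,8) [heading=180, draw]
  -- iteration 5/6 --
  RT 90: heading 180 -> 90
  RT 180: heading 90 -> 270
  BK 14.2: (-7,8) -> (-7,22.2) [heading=270, draw]
  -- iteration 6/6 --
  RT 90: heading 270 -> 180
  RT 180: heading 180 -> 0
  BK 14.2: (-7,22.2) -> (-21.2,22.2) [heading=0, draw]
]
Final: pos=(-21.2,22.2), heading=0, 6 segment(s) drawn

Answer: -21.2 22.2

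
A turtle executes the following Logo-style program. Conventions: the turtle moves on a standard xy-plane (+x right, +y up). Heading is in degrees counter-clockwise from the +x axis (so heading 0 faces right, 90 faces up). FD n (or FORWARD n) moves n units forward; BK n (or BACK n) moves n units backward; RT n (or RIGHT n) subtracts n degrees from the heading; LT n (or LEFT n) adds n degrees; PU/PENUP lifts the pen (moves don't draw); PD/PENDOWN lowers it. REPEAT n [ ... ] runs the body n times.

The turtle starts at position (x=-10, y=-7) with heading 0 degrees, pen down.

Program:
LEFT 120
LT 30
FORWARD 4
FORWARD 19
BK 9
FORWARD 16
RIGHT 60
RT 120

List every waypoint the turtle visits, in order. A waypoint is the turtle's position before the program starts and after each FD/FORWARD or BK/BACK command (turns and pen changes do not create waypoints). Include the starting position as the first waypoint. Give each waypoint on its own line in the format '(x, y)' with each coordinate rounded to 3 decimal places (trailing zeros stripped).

Answer: (-10, -7)
(-13.464, -5)
(-29.919, 4.5)
(-22.124, 0)
(-35.981, 8)

Derivation:
Executing turtle program step by step:
Start: pos=(-10,-7), heading=0, pen down
LT 120: heading 0 -> 120
LT 30: heading 120 -> 150
FD 4: (-10,-7) -> (-13.464,-5) [heading=150, draw]
FD 19: (-13.464,-5) -> (-29.919,4.5) [heading=150, draw]
BK 9: (-29.919,4.5) -> (-22.124,0) [heading=150, draw]
FD 16: (-22.124,0) -> (-35.981,8) [heading=150, draw]
RT 60: heading 150 -> 90
RT 120: heading 90 -> 330
Final: pos=(-35.981,8), heading=330, 4 segment(s) drawn
Waypoints (5 total):
(-10, -7)
(-13.464, -5)
(-29.919, 4.5)
(-22.124, 0)
(-35.981, 8)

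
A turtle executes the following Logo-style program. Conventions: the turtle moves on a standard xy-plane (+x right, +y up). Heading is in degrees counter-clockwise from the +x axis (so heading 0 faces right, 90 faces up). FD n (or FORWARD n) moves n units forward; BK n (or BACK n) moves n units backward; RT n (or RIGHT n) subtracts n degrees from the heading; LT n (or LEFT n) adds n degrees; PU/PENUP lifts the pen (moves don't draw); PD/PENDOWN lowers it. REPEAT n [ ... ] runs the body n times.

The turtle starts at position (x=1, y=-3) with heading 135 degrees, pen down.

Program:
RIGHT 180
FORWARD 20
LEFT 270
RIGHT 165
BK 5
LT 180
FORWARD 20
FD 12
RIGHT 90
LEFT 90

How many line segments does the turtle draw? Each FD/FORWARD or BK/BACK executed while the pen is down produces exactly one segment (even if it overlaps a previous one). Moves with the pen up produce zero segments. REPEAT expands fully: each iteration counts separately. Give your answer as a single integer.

Answer: 4

Derivation:
Executing turtle program step by step:
Start: pos=(1,-3), heading=135, pen down
RT 180: heading 135 -> 315
FD 20: (1,-3) -> (15.142,-17.142) [heading=315, draw]
LT 270: heading 315 -> 225
RT 165: heading 225 -> 60
BK 5: (15.142,-17.142) -> (12.642,-21.472) [heading=60, draw]
LT 180: heading 60 -> 240
FD 20: (12.642,-21.472) -> (2.642,-38.793) [heading=240, draw]
FD 12: (2.642,-38.793) -> (-3.358,-49.185) [heading=240, draw]
RT 90: heading 240 -> 150
LT 90: heading 150 -> 240
Final: pos=(-3.358,-49.185), heading=240, 4 segment(s) drawn
Segments drawn: 4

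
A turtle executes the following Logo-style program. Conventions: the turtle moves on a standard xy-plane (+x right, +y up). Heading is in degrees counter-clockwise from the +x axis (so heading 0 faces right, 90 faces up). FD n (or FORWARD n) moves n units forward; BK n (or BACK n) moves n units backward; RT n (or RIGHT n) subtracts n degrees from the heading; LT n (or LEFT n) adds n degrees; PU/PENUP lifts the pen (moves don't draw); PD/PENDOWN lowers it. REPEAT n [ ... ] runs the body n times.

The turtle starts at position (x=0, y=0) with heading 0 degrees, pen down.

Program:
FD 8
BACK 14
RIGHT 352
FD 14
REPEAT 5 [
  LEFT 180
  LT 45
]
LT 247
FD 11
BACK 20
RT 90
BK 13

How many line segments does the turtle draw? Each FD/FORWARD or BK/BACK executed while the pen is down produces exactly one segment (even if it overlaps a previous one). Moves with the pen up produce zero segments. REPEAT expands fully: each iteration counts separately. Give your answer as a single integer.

Executing turtle program step by step:
Start: pos=(0,0), heading=0, pen down
FD 8: (0,0) -> (8,0) [heading=0, draw]
BK 14: (8,0) -> (-6,0) [heading=0, draw]
RT 352: heading 0 -> 8
FD 14: (-6,0) -> (7.864,1.948) [heading=8, draw]
REPEAT 5 [
  -- iteration 1/5 --
  LT 180: heading 8 -> 188
  LT 45: heading 188 -> 233
  -- iteration 2/5 --
  LT 180: heading 233 -> 53
  LT 45: heading 53 -> 98
  -- iteration 3/5 --
  LT 180: heading 98 -> 278
  LT 45: heading 278 -> 323
  -- iteration 4/5 --
  LT 180: heading 323 -> 143
  LT 45: heading 143 -> 188
  -- iteration 5/5 --
  LT 180: heading 188 -> 8
  LT 45: heading 8 -> 53
]
LT 247: heading 53 -> 300
FD 11: (7.864,1.948) -> (13.364,-7.578) [heading=300, draw]
BK 20: (13.364,-7.578) -> (3.364,9.743) [heading=300, draw]
RT 90: heading 300 -> 210
BK 13: (3.364,9.743) -> (14.622,16.243) [heading=210, draw]
Final: pos=(14.622,16.243), heading=210, 6 segment(s) drawn
Segments drawn: 6

Answer: 6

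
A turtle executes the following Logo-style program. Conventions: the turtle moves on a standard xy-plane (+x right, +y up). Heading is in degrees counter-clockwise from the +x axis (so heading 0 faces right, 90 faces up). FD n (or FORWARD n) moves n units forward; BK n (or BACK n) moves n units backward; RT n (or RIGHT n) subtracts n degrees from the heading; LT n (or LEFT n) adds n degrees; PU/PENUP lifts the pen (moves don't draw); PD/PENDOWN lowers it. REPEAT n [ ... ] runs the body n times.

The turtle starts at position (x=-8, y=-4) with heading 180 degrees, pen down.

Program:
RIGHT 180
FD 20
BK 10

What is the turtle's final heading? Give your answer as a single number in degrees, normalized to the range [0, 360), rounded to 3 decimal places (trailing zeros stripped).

Executing turtle program step by step:
Start: pos=(-8,-4), heading=180, pen down
RT 180: heading 180 -> 0
FD 20: (-8,-4) -> (12,-4) [heading=0, draw]
BK 10: (12,-4) -> (2,-4) [heading=0, draw]
Final: pos=(2,-4), heading=0, 2 segment(s) drawn

Answer: 0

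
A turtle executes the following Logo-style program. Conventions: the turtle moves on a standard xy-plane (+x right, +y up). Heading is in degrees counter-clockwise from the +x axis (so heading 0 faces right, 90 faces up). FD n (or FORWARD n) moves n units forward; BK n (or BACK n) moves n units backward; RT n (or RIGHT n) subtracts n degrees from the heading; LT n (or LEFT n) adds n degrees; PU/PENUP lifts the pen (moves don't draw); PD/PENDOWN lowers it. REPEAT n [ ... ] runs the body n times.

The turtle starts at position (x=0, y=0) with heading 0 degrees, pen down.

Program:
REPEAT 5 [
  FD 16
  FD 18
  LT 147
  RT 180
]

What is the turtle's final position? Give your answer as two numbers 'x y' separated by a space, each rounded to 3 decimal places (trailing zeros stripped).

Executing turtle program step by step:
Start: pos=(0,0), heading=0, pen down
REPEAT 5 [
  -- iteration 1/5 --
  FD 16: (0,0) -> (16,0) [heading=0, draw]
  FD 18: (16,0) -> (34,0) [heading=0, draw]
  LT 147: heading 0 -> 147
  RT 180: heading 147 -> 327
  -- iteration 2/5 --
  FD 16: (34,0) -> (47.419,-8.714) [heading=327, draw]
  FD 18: (47.419,-8.714) -> (62.515,-18.518) [heading=327, draw]
  LT 147: heading 327 -> 114
  RT 180: heading 114 -> 294
  -- iteration 3/5 --
  FD 16: (62.515,-18.518) -> (69.023,-33.134) [heading=294, draw]
  FD 18: (69.023,-33.134) -> (76.344,-49.578) [heading=294, draw]
  LT 147: heading 294 -> 81
  RT 180: heading 81 -> 261
  -- iteration 4/5 --
  FD 16: (76.344,-49.578) -> (73.841,-65.381) [heading=261, draw]
  FD 18: (73.841,-65.381) -> (71.025,-83.16) [heading=261, draw]
  LT 147: heading 261 -> 48
  RT 180: heading 48 -> 228
  -- iteration 5/5 --
  FD 16: (71.025,-83.16) -> (60.319,-95.05) [heading=228, draw]
  FD 18: (60.319,-95.05) -> (48.275,-108.427) [heading=228, draw]
  LT 147: heading 228 -> 15
  RT 180: heading 15 -> 195
]
Final: pos=(48.275,-108.427), heading=195, 10 segment(s) drawn

Answer: 48.275 -108.427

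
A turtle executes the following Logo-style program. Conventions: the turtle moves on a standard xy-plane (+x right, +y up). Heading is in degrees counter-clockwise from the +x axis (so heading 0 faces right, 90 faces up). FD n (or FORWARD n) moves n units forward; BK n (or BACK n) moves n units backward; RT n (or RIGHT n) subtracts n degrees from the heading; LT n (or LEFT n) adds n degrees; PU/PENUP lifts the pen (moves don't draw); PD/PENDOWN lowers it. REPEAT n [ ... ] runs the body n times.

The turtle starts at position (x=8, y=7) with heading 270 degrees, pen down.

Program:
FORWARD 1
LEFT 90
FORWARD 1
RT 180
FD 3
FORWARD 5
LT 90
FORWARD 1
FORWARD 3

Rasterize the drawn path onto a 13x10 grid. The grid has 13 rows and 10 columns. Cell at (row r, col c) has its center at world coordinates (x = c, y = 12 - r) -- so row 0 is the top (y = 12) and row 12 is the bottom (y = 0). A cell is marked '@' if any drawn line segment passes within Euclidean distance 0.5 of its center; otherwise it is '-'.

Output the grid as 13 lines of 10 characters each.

Segment 0: (8,7) -> (8,6)
Segment 1: (8,6) -> (9,6)
Segment 2: (9,6) -> (6,6)
Segment 3: (6,6) -> (1,6)
Segment 4: (1,6) -> (1,5)
Segment 5: (1,5) -> (1,2)

Answer: ----------
----------
----------
----------
----------
--------@-
-@@@@@@@@@
-@--------
-@--------
-@--------
-@--------
----------
----------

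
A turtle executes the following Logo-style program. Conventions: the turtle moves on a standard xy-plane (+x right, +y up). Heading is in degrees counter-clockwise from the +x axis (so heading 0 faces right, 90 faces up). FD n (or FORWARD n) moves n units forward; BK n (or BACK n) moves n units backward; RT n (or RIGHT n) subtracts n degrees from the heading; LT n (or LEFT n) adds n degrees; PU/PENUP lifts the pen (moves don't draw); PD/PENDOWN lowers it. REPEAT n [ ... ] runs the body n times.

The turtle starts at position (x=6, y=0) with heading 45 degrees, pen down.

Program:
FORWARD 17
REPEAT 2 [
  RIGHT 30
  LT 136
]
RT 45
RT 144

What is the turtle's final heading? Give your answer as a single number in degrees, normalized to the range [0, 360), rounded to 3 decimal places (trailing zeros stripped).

Answer: 68

Derivation:
Executing turtle program step by step:
Start: pos=(6,0), heading=45, pen down
FD 17: (6,0) -> (18.021,12.021) [heading=45, draw]
REPEAT 2 [
  -- iteration 1/2 --
  RT 30: heading 45 -> 15
  LT 136: heading 15 -> 151
  -- iteration 2/2 --
  RT 30: heading 151 -> 121
  LT 136: heading 121 -> 257
]
RT 45: heading 257 -> 212
RT 144: heading 212 -> 68
Final: pos=(18.021,12.021), heading=68, 1 segment(s) drawn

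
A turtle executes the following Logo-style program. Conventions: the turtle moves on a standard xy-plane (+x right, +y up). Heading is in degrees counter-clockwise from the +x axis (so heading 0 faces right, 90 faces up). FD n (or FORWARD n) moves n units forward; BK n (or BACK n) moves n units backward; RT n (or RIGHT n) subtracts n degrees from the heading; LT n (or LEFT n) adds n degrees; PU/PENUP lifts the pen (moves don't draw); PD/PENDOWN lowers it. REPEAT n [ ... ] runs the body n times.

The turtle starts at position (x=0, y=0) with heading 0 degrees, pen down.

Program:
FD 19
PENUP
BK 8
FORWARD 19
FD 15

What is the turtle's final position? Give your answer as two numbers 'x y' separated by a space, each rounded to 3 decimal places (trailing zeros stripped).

Executing turtle program step by step:
Start: pos=(0,0), heading=0, pen down
FD 19: (0,0) -> (19,0) [heading=0, draw]
PU: pen up
BK 8: (19,0) -> (11,0) [heading=0, move]
FD 19: (11,0) -> (30,0) [heading=0, move]
FD 15: (30,0) -> (45,0) [heading=0, move]
Final: pos=(45,0), heading=0, 1 segment(s) drawn

Answer: 45 0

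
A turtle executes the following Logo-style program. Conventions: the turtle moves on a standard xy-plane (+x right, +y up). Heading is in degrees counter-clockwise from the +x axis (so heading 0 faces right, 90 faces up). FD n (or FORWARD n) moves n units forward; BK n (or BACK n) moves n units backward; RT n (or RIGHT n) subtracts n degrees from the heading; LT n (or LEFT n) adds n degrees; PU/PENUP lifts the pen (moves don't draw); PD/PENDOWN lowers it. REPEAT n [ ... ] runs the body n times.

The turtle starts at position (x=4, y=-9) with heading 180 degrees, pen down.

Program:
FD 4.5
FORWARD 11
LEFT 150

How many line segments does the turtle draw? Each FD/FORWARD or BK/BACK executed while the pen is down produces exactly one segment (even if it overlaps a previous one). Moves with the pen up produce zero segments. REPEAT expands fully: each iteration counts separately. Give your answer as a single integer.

Answer: 2

Derivation:
Executing turtle program step by step:
Start: pos=(4,-9), heading=180, pen down
FD 4.5: (4,-9) -> (-0.5,-9) [heading=180, draw]
FD 11: (-0.5,-9) -> (-11.5,-9) [heading=180, draw]
LT 150: heading 180 -> 330
Final: pos=(-11.5,-9), heading=330, 2 segment(s) drawn
Segments drawn: 2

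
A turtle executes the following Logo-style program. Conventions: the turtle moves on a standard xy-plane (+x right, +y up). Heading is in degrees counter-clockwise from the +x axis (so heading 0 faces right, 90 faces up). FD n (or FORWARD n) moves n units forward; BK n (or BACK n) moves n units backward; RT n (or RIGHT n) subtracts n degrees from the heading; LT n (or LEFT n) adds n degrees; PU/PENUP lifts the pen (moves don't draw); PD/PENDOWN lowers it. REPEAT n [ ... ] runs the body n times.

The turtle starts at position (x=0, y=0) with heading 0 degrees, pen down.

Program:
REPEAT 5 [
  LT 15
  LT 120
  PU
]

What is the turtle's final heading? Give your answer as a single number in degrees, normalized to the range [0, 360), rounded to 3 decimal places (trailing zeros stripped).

Answer: 315

Derivation:
Executing turtle program step by step:
Start: pos=(0,0), heading=0, pen down
REPEAT 5 [
  -- iteration 1/5 --
  LT 15: heading 0 -> 15
  LT 120: heading 15 -> 135
  PU: pen up
  -- iteration 2/5 --
  LT 15: heading 135 -> 150
  LT 120: heading 150 -> 270
  PU: pen up
  -- iteration 3/5 --
  LT 15: heading 270 -> 285
  LT 120: heading 285 -> 45
  PU: pen up
  -- iteration 4/5 --
  LT 15: heading 45 -> 60
  LT 120: heading 60 -> 180
  PU: pen up
  -- iteration 5/5 --
  LT 15: heading 180 -> 195
  LT 120: heading 195 -> 315
  PU: pen up
]
Final: pos=(0,0), heading=315, 0 segment(s) drawn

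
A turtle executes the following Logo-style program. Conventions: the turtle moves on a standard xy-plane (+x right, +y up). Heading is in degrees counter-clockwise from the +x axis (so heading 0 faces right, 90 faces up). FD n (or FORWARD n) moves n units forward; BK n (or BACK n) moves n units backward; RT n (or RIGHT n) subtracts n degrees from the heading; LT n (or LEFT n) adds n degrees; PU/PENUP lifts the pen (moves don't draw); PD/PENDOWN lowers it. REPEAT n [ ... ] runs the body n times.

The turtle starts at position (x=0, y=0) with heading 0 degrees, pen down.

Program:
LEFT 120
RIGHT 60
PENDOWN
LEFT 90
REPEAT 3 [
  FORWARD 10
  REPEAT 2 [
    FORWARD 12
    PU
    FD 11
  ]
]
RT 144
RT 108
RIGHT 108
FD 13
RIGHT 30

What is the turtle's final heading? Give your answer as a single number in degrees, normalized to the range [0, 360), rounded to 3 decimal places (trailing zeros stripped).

Executing turtle program step by step:
Start: pos=(0,0), heading=0, pen down
LT 120: heading 0 -> 120
RT 60: heading 120 -> 60
PD: pen down
LT 90: heading 60 -> 150
REPEAT 3 [
  -- iteration 1/3 --
  FD 10: (0,0) -> (-8.66,5) [heading=150, draw]
  REPEAT 2 [
    -- iteration 1/2 --
    FD 12: (-8.66,5) -> (-19.053,11) [heading=150, draw]
    PU: pen up
    FD 11: (-19.053,11) -> (-28.579,16.5) [heading=150, move]
    -- iteration 2/2 --
    FD 12: (-28.579,16.5) -> (-38.971,22.5) [heading=150, move]
    PU: pen up
    FD 11: (-38.971,22.5) -> (-48.497,28) [heading=150, move]
  ]
  -- iteration 2/3 --
  FD 10: (-48.497,28) -> (-57.158,33) [heading=150, move]
  REPEAT 2 [
    -- iteration 1/2 --
    FD 12: (-57.158,33) -> (-67.55,39) [heading=150, move]
    PU: pen up
    FD 11: (-67.55,39) -> (-77.076,44.5) [heading=150, move]
    -- iteration 2/2 --
    FD 12: (-77.076,44.5) -> (-87.469,50.5) [heading=150, move]
    PU: pen up
    FD 11: (-87.469,50.5) -> (-96.995,56) [heading=150, move]
  ]
  -- iteration 3/3 --
  FD 10: (-96.995,56) -> (-105.655,61) [heading=150, move]
  REPEAT 2 [
    -- iteration 1/2 --
    FD 12: (-105.655,61) -> (-116.047,67) [heading=150, move]
    PU: pen up
    FD 11: (-116.047,67) -> (-125.574,72.5) [heading=150, move]
    -- iteration 2/2 --
    FD 12: (-125.574,72.5) -> (-135.966,78.5) [heading=150, move]
    PU: pen up
    FD 11: (-135.966,78.5) -> (-145.492,84) [heading=150, move]
  ]
]
RT 144: heading 150 -> 6
RT 108: heading 6 -> 258
RT 108: heading 258 -> 150
FD 13: (-145.492,84) -> (-156.751,90.5) [heading=150, move]
RT 30: heading 150 -> 120
Final: pos=(-156.751,90.5), heading=120, 2 segment(s) drawn

Answer: 120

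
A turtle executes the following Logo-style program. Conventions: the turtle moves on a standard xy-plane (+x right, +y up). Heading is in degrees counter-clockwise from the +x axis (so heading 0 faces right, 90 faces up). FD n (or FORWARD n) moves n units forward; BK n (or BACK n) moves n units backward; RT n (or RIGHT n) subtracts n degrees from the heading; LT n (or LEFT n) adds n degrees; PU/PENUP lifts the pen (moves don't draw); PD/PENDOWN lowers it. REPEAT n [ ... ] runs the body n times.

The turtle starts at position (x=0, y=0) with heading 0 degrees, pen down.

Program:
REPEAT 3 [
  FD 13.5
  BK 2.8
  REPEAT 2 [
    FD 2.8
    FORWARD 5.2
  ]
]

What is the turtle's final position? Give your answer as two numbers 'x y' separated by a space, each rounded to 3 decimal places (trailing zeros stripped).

Executing turtle program step by step:
Start: pos=(0,0), heading=0, pen down
REPEAT 3 [
  -- iteration 1/3 --
  FD 13.5: (0,0) -> (13.5,0) [heading=0, draw]
  BK 2.8: (13.5,0) -> (10.7,0) [heading=0, draw]
  REPEAT 2 [
    -- iteration 1/2 --
    FD 2.8: (10.7,0) -> (13.5,0) [heading=0, draw]
    FD 5.2: (13.5,0) -> (18.7,0) [heading=0, draw]
    -- iteration 2/2 --
    FD 2.8: (18.7,0) -> (21.5,0) [heading=0, draw]
    FD 5.2: (21.5,0) -> (26.7,0) [heading=0, draw]
  ]
  -- iteration 2/3 --
  FD 13.5: (26.7,0) -> (40.2,0) [heading=0, draw]
  BK 2.8: (40.2,0) -> (37.4,0) [heading=0, draw]
  REPEAT 2 [
    -- iteration 1/2 --
    FD 2.8: (37.4,0) -> (40.2,0) [heading=0, draw]
    FD 5.2: (40.2,0) -> (45.4,0) [heading=0, draw]
    -- iteration 2/2 --
    FD 2.8: (45.4,0) -> (48.2,0) [heading=0, draw]
    FD 5.2: (48.2,0) -> (53.4,0) [heading=0, draw]
  ]
  -- iteration 3/3 --
  FD 13.5: (53.4,0) -> (66.9,0) [heading=0, draw]
  BK 2.8: (66.9,0) -> (64.1,0) [heading=0, draw]
  REPEAT 2 [
    -- iteration 1/2 --
    FD 2.8: (64.1,0) -> (66.9,0) [heading=0, draw]
    FD 5.2: (66.9,0) -> (72.1,0) [heading=0, draw]
    -- iteration 2/2 --
    FD 2.8: (72.1,0) -> (74.9,0) [heading=0, draw]
    FD 5.2: (74.9,0) -> (80.1,0) [heading=0, draw]
  ]
]
Final: pos=(80.1,0), heading=0, 18 segment(s) drawn

Answer: 80.1 0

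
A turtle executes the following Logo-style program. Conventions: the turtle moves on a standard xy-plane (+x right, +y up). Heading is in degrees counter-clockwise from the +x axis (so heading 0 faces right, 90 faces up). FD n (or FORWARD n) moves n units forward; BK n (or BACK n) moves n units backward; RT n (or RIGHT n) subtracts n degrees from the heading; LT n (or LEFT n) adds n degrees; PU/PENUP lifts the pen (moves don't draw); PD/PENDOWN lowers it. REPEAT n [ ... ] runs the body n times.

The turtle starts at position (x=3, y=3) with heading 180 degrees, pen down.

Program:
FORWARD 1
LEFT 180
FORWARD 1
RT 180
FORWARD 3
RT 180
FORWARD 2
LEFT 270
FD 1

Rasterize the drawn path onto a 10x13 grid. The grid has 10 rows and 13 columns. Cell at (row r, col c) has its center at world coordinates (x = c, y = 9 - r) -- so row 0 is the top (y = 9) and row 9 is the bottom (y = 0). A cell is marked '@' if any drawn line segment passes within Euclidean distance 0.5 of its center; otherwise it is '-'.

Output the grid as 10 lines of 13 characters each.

Answer: -------------
-------------
-------------
-------------
-------------
-------------
@@@@---------
--@----------
-------------
-------------

Derivation:
Segment 0: (3,3) -> (2,3)
Segment 1: (2,3) -> (3,3)
Segment 2: (3,3) -> (0,3)
Segment 3: (0,3) -> (2,3)
Segment 4: (2,3) -> (2,2)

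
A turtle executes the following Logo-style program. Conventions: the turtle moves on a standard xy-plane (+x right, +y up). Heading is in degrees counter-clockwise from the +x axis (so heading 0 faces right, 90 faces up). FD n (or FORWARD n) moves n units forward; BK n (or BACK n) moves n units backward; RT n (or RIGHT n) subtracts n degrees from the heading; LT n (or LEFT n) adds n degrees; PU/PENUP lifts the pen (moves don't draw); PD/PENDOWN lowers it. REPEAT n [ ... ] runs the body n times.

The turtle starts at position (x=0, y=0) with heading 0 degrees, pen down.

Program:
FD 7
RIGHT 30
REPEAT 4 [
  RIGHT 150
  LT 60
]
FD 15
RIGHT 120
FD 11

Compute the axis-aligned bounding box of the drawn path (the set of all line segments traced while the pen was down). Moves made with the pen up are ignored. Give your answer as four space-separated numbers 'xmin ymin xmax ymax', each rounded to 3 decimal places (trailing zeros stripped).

Answer: 0 -13 19.99 0

Derivation:
Executing turtle program step by step:
Start: pos=(0,0), heading=0, pen down
FD 7: (0,0) -> (7,0) [heading=0, draw]
RT 30: heading 0 -> 330
REPEAT 4 [
  -- iteration 1/4 --
  RT 150: heading 330 -> 180
  LT 60: heading 180 -> 240
  -- iteration 2/4 --
  RT 150: heading 240 -> 90
  LT 60: heading 90 -> 150
  -- iteration 3/4 --
  RT 150: heading 150 -> 0
  LT 60: heading 0 -> 60
  -- iteration 4/4 --
  RT 150: heading 60 -> 270
  LT 60: heading 270 -> 330
]
FD 15: (7,0) -> (19.99,-7.5) [heading=330, draw]
RT 120: heading 330 -> 210
FD 11: (19.99,-7.5) -> (10.464,-13) [heading=210, draw]
Final: pos=(10.464,-13), heading=210, 3 segment(s) drawn

Segment endpoints: x in {0, 7, 10.464, 19.99}, y in {-13, -7.5, 0}
xmin=0, ymin=-13, xmax=19.99, ymax=0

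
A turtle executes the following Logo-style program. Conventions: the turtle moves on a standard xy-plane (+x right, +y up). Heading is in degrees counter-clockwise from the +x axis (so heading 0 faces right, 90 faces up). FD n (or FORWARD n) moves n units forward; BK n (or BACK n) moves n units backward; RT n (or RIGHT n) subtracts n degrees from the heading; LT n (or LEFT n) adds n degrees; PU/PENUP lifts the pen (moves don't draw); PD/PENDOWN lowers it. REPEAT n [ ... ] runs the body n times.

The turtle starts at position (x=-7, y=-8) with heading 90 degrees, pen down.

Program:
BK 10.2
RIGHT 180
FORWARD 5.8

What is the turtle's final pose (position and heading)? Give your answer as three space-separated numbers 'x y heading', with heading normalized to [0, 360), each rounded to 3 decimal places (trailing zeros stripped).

Answer: -7 -24 270

Derivation:
Executing turtle program step by step:
Start: pos=(-7,-8), heading=90, pen down
BK 10.2: (-7,-8) -> (-7,-18.2) [heading=90, draw]
RT 180: heading 90 -> 270
FD 5.8: (-7,-18.2) -> (-7,-24) [heading=270, draw]
Final: pos=(-7,-24), heading=270, 2 segment(s) drawn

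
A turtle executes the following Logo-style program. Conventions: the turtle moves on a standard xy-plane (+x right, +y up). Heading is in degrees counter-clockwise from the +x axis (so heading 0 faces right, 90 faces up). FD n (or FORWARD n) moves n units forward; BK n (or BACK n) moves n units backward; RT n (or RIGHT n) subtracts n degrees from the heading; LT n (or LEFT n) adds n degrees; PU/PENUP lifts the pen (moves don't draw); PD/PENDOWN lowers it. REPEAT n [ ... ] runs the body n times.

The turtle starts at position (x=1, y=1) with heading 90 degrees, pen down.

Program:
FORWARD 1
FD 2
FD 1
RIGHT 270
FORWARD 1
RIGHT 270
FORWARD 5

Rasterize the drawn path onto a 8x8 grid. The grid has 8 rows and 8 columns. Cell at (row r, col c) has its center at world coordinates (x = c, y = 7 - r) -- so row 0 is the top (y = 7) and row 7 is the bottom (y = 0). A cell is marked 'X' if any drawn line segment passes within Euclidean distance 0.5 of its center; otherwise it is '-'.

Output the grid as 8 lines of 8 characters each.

Segment 0: (1,1) -> (1,2)
Segment 1: (1,2) -> (1,4)
Segment 2: (1,4) -> (1,5)
Segment 3: (1,5) -> (0,5)
Segment 4: (0,5) -> (0,0)

Answer: --------
--------
XX------
XX------
XX------
XX------
XX------
X-------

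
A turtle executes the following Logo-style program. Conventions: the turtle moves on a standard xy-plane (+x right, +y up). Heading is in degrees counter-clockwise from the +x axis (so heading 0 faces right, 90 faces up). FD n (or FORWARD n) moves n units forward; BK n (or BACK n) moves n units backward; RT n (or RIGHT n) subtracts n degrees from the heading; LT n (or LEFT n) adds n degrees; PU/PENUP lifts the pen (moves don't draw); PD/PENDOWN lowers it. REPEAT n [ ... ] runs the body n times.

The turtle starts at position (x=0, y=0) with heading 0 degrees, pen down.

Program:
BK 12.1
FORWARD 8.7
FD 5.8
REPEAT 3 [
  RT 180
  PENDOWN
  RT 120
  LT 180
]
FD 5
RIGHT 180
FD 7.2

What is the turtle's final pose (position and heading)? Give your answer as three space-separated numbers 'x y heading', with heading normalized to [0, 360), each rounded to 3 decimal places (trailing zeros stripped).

Answer: 0.2 0 180

Derivation:
Executing turtle program step by step:
Start: pos=(0,0), heading=0, pen down
BK 12.1: (0,0) -> (-12.1,0) [heading=0, draw]
FD 8.7: (-12.1,0) -> (-3.4,0) [heading=0, draw]
FD 5.8: (-3.4,0) -> (2.4,0) [heading=0, draw]
REPEAT 3 [
  -- iteration 1/3 --
  RT 180: heading 0 -> 180
  PD: pen down
  RT 120: heading 180 -> 60
  LT 180: heading 60 -> 240
  -- iteration 2/3 --
  RT 180: heading 240 -> 60
  PD: pen down
  RT 120: heading 60 -> 300
  LT 180: heading 300 -> 120
  -- iteration 3/3 --
  RT 180: heading 120 -> 300
  PD: pen down
  RT 120: heading 300 -> 180
  LT 180: heading 180 -> 0
]
FD 5: (2.4,0) -> (7.4,0) [heading=0, draw]
RT 180: heading 0 -> 180
FD 7.2: (7.4,0) -> (0.2,0) [heading=180, draw]
Final: pos=(0.2,0), heading=180, 5 segment(s) drawn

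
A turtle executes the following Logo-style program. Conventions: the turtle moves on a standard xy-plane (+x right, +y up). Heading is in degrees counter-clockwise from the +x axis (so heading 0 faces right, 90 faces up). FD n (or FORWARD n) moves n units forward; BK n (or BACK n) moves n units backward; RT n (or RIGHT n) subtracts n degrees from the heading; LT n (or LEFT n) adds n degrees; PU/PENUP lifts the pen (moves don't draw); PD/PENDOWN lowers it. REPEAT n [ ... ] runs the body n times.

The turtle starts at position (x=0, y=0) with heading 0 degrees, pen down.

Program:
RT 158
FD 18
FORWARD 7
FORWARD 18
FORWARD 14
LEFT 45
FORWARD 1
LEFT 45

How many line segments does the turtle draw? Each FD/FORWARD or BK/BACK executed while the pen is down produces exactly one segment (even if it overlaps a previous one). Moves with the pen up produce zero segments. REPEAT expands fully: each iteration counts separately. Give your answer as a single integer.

Answer: 5

Derivation:
Executing turtle program step by step:
Start: pos=(0,0), heading=0, pen down
RT 158: heading 0 -> 202
FD 18: (0,0) -> (-16.689,-6.743) [heading=202, draw]
FD 7: (-16.689,-6.743) -> (-23.18,-9.365) [heading=202, draw]
FD 18: (-23.18,-9.365) -> (-39.869,-16.108) [heading=202, draw]
FD 14: (-39.869,-16.108) -> (-52.849,-21.353) [heading=202, draw]
LT 45: heading 202 -> 247
FD 1: (-52.849,-21.353) -> (-53.24,-22.273) [heading=247, draw]
LT 45: heading 247 -> 292
Final: pos=(-53.24,-22.273), heading=292, 5 segment(s) drawn
Segments drawn: 5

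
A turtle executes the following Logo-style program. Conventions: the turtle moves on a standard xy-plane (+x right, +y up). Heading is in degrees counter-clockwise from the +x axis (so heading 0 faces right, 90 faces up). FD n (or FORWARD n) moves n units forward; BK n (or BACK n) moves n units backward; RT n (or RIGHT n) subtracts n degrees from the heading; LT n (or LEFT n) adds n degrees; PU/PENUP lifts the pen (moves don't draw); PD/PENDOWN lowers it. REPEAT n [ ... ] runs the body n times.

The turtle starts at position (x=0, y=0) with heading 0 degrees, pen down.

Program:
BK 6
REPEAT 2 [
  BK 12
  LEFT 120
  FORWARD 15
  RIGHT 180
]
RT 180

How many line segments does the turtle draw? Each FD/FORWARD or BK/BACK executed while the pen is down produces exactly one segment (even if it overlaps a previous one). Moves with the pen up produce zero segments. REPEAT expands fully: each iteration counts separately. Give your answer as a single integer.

Answer: 5

Derivation:
Executing turtle program step by step:
Start: pos=(0,0), heading=0, pen down
BK 6: (0,0) -> (-6,0) [heading=0, draw]
REPEAT 2 [
  -- iteration 1/2 --
  BK 12: (-6,0) -> (-18,0) [heading=0, draw]
  LT 120: heading 0 -> 120
  FD 15: (-18,0) -> (-25.5,12.99) [heading=120, draw]
  RT 180: heading 120 -> 300
  -- iteration 2/2 --
  BK 12: (-25.5,12.99) -> (-31.5,23.383) [heading=300, draw]
  LT 120: heading 300 -> 60
  FD 15: (-31.5,23.383) -> (-24,36.373) [heading=60, draw]
  RT 180: heading 60 -> 240
]
RT 180: heading 240 -> 60
Final: pos=(-24,36.373), heading=60, 5 segment(s) drawn
Segments drawn: 5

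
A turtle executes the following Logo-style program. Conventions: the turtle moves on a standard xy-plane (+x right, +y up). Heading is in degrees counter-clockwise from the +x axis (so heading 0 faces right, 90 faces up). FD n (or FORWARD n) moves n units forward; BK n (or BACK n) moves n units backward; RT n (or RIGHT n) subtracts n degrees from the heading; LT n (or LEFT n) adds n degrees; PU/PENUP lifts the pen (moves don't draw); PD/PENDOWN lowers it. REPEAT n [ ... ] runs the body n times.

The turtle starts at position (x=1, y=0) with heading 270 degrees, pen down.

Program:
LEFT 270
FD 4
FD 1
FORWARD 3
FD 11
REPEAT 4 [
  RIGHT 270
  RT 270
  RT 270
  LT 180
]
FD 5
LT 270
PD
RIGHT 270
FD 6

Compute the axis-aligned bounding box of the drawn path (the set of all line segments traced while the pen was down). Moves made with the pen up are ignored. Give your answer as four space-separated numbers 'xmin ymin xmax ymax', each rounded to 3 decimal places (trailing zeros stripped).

Executing turtle program step by step:
Start: pos=(1,0), heading=270, pen down
LT 270: heading 270 -> 180
FD 4: (1,0) -> (-3,0) [heading=180, draw]
FD 1: (-3,0) -> (-4,0) [heading=180, draw]
FD 3: (-4,0) -> (-7,0) [heading=180, draw]
FD 11: (-7,0) -> (-18,0) [heading=180, draw]
REPEAT 4 [
  -- iteration 1/4 --
  RT 270: heading 180 -> 270
  RT 270: heading 270 -> 0
  RT 270: heading 0 -> 90
  LT 180: heading 90 -> 270
  -- iteration 2/4 --
  RT 270: heading 270 -> 0
  RT 270: heading 0 -> 90
  RT 270: heading 90 -> 180
  LT 180: heading 180 -> 0
  -- iteration 3/4 --
  RT 270: heading 0 -> 90
  RT 270: heading 90 -> 180
  RT 270: heading 180 -> 270
  LT 180: heading 270 -> 90
  -- iteration 4/4 --
  RT 270: heading 90 -> 180
  RT 270: heading 180 -> 270
  RT 270: heading 270 -> 0
  LT 180: heading 0 -> 180
]
FD 5: (-18,0) -> (-23,0) [heading=180, draw]
LT 270: heading 180 -> 90
PD: pen down
RT 270: heading 90 -> 180
FD 6: (-23,0) -> (-29,0) [heading=180, draw]
Final: pos=(-29,0), heading=180, 6 segment(s) drawn

Segment endpoints: x in {-29, -23, -18, -7, -4, -3, 1}, y in {0, 0, 0, 0, 0, 0, 0}
xmin=-29, ymin=0, xmax=1, ymax=0

Answer: -29 0 1 0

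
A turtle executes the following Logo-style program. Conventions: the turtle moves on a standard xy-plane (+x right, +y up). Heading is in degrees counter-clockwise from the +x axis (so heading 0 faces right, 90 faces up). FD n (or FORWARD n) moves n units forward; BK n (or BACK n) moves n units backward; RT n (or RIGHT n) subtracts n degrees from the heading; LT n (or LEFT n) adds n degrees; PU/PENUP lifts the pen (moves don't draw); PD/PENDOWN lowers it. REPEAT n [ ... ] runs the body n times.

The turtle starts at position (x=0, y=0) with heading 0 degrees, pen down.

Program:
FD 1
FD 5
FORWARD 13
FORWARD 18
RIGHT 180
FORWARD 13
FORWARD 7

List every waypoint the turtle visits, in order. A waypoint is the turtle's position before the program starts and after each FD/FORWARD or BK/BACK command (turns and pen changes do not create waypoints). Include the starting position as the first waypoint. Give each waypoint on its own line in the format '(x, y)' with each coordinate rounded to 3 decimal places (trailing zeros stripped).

Answer: (0, 0)
(1, 0)
(6, 0)
(19, 0)
(37, 0)
(24, 0)
(17, 0)

Derivation:
Executing turtle program step by step:
Start: pos=(0,0), heading=0, pen down
FD 1: (0,0) -> (1,0) [heading=0, draw]
FD 5: (1,0) -> (6,0) [heading=0, draw]
FD 13: (6,0) -> (19,0) [heading=0, draw]
FD 18: (19,0) -> (37,0) [heading=0, draw]
RT 180: heading 0 -> 180
FD 13: (37,0) -> (24,0) [heading=180, draw]
FD 7: (24,0) -> (17,0) [heading=180, draw]
Final: pos=(17,0), heading=180, 6 segment(s) drawn
Waypoints (7 total):
(0, 0)
(1, 0)
(6, 0)
(19, 0)
(37, 0)
(24, 0)
(17, 0)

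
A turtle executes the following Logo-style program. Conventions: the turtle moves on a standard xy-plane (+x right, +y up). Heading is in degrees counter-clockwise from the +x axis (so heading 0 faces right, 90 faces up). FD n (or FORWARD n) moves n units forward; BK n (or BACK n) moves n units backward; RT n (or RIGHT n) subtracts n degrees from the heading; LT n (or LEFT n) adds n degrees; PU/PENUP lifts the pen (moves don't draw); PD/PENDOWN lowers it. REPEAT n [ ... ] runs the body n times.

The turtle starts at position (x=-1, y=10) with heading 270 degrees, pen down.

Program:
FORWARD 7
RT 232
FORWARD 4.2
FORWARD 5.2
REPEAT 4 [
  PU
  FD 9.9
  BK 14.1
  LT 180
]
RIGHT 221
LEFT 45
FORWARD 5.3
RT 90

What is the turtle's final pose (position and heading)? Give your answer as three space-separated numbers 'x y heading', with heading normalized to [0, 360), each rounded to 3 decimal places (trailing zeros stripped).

Answer: 2.469 5.241 132

Derivation:
Executing turtle program step by step:
Start: pos=(-1,10), heading=270, pen down
FD 7: (-1,10) -> (-1,3) [heading=270, draw]
RT 232: heading 270 -> 38
FD 4.2: (-1,3) -> (2.31,5.586) [heading=38, draw]
FD 5.2: (2.31,5.586) -> (6.407,8.787) [heading=38, draw]
REPEAT 4 [
  -- iteration 1/4 --
  PU: pen up
  FD 9.9: (6.407,8.787) -> (14.209,14.882) [heading=38, move]
  BK 14.1: (14.209,14.882) -> (3.098,6.201) [heading=38, move]
  LT 180: heading 38 -> 218
  -- iteration 2/4 --
  PU: pen up
  FD 9.9: (3.098,6.201) -> (-4.704,0.106) [heading=218, move]
  BK 14.1: (-4.704,0.106) -> (6.407,8.787) [heading=218, move]
  LT 180: heading 218 -> 38
  -- iteration 3/4 --
  PU: pen up
  FD 9.9: (6.407,8.787) -> (14.209,14.882) [heading=38, move]
  BK 14.1: (14.209,14.882) -> (3.098,6.201) [heading=38, move]
  LT 180: heading 38 -> 218
  -- iteration 4/4 --
  PU: pen up
  FD 9.9: (3.098,6.201) -> (-4.704,0.106) [heading=218, move]
  BK 14.1: (-4.704,0.106) -> (6.407,8.787) [heading=218, move]
  LT 180: heading 218 -> 38
]
RT 221: heading 38 -> 177
LT 45: heading 177 -> 222
FD 5.3: (6.407,8.787) -> (2.469,5.241) [heading=222, move]
RT 90: heading 222 -> 132
Final: pos=(2.469,5.241), heading=132, 3 segment(s) drawn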